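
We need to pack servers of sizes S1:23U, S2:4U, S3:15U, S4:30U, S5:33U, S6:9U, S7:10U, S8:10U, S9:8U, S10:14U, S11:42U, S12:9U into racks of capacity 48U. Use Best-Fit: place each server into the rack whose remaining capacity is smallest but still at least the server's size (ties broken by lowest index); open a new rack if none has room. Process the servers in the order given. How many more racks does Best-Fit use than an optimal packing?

Best-Fit: [23,4,15] [30,10,8] [33,9] [10,14,9] [42] → 5 racks.
Total size 207U; any packing needs at least ⌈207/48⌉ = 5 racks.
So 5 is already optimal.

0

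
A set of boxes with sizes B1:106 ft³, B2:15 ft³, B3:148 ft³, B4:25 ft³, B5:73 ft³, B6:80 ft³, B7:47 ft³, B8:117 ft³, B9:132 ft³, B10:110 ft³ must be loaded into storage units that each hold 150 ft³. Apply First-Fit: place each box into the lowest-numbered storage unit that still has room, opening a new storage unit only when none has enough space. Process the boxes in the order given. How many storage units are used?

7

Put B1 (106 ft³) in storage unit 1; 44 ft³ remain.
Put B2 (15 ft³) in storage unit 1; 29 ft³ remain.
Put B3 (148 ft³) in storage unit 2; 2 ft³ remain.
Put B4 (25 ft³) in storage unit 1; 4 ft³ remain.
Put B5 (73 ft³) in storage unit 3; 77 ft³ remain.
Put B6 (80 ft³) in storage unit 4; 70 ft³ remain.
Put B7 (47 ft³) in storage unit 3; 30 ft³ remain.
Put B8 (117 ft³) in storage unit 5; 33 ft³ remain.
Put B9 (132 ft³) in storage unit 6; 18 ft³ remain.
Put B10 (110 ft³) in storage unit 7; 40 ft³ remain.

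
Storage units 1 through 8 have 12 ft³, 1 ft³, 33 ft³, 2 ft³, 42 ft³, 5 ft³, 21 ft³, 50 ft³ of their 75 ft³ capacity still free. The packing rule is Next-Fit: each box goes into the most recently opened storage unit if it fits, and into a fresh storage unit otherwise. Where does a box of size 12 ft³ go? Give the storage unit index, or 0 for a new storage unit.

Next-Fit only looks at storage unit 8, which has 50 ft³ free.
12 ft³ fits there.

8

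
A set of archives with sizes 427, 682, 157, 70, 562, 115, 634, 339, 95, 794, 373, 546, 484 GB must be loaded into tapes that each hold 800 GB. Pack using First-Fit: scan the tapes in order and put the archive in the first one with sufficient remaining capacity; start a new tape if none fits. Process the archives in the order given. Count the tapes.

8

Put 427 GB in tape 1; 373 GB remain.
Put 682 GB in tape 2; 118 GB remain.
Put 157 GB in tape 1; 216 GB remain.
Put 70 GB in tape 1; 146 GB remain.
Put 562 GB in tape 3; 238 GB remain.
Put 115 GB in tape 1; 31 GB remain.
Put 634 GB in tape 4; 166 GB remain.
Put 339 GB in tape 5; 461 GB remain.
Put 95 GB in tape 2; 23 GB remain.
Put 794 GB in tape 6; 6 GB remain.
Put 373 GB in tape 5; 88 GB remain.
Put 546 GB in tape 7; 254 GB remain.
Put 484 GB in tape 8; 316 GB remain.
Final tapes: [427,157,70,115] [682,95] [562] [634] [339,373] [794] [546] [484].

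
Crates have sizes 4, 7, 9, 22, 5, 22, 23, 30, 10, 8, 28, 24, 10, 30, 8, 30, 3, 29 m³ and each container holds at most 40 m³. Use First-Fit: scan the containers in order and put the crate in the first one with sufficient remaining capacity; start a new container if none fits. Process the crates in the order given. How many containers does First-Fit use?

Put 4 m³ in container 1; 36 m³ remain.
Put 7 m³ in container 1; 29 m³ remain.
Put 9 m³ in container 1; 20 m³ remain.
Put 22 m³ in container 2; 18 m³ remain.
Put 5 m³ in container 1; 15 m³ remain.
Put 22 m³ in container 3; 18 m³ remain.
Put 23 m³ in container 4; 17 m³ remain.
Put 30 m³ in container 5; 10 m³ remain.
Put 10 m³ in container 1; 5 m³ remain.
Put 8 m³ in container 2; 10 m³ remain.
Put 28 m³ in container 6; 12 m³ remain.
Put 24 m³ in container 7; 16 m³ remain.
Put 10 m³ in container 2; 0 m³ remain.
Put 30 m³ in container 8; 10 m³ remain.
Put 8 m³ in container 3; 10 m³ remain.
Put 30 m³ in container 9; 10 m³ remain.
Put 3 m³ in container 1; 2 m³ remain.
Put 29 m³ in container 10; 11 m³ remain.

10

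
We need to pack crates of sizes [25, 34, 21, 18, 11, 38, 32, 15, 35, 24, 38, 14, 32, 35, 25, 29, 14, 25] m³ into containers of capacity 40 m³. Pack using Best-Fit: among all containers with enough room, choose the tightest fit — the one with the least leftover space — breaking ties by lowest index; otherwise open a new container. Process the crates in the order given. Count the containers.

13

container 1: place 25 m³, 15 m³ left
container 2: place 34 m³, 6 m³ left
container 3: place 21 m³, 19 m³ left
container 3: place 18 m³, 1 m³ left
container 1: place 11 m³, 4 m³ left
container 4: place 38 m³, 2 m³ left
container 5: place 32 m³, 8 m³ left
container 6: place 15 m³, 25 m³ left
container 7: place 35 m³, 5 m³ left
container 6: place 24 m³, 1 m³ left
container 8: place 38 m³, 2 m³ left
container 9: place 14 m³, 26 m³ left
container 10: place 32 m³, 8 m³ left
container 11: place 35 m³, 5 m³ left
container 9: place 25 m³, 1 m³ left
container 12: place 29 m³, 11 m³ left
container 13: place 14 m³, 26 m³ left
container 13: place 25 m³, 1 m³ left
Final containers: [25,11] [34] [21,18] [38] [32] [15,24] [35] [38] [14,25] [32] [35] [29] [14,25].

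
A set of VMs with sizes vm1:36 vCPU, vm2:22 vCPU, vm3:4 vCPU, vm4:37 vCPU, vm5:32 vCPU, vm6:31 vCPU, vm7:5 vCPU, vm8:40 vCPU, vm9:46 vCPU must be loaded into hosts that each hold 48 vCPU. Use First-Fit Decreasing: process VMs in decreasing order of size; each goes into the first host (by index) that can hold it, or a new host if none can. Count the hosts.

Sorted descending: 46, 40, 37, 36, 32, 31, 22, 5, 4.
host 1: place 46 vCPU, 2 vCPU left
host 2: place 40 vCPU, 8 vCPU left
host 3: place 37 vCPU, 11 vCPU left
host 4: place 36 vCPU, 12 vCPU left
host 5: place 32 vCPU, 16 vCPU left
host 6: place 31 vCPU, 17 vCPU left
host 7: place 22 vCPU, 26 vCPU left
host 2: place 5 vCPU, 3 vCPU left
host 3: place 4 vCPU, 7 vCPU left

7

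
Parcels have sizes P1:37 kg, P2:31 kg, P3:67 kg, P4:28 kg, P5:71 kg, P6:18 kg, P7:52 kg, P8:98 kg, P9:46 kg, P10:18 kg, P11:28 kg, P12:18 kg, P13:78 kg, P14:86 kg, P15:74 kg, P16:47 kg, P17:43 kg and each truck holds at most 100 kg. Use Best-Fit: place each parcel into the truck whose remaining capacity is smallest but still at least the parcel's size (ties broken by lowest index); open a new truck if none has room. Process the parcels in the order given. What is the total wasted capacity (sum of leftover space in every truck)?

160

Put P1 (37 kg) in truck 1; 63 kg remain.
Put P2 (31 kg) in truck 1; 32 kg remain.
Put P3 (67 kg) in truck 2; 33 kg remain.
Put P4 (28 kg) in truck 1; 4 kg remain.
Put P5 (71 kg) in truck 3; 29 kg remain.
Put P6 (18 kg) in truck 3; 11 kg remain.
Put P7 (52 kg) in truck 4; 48 kg remain.
Put P8 (98 kg) in truck 5; 2 kg remain.
Put P9 (46 kg) in truck 4; 2 kg remain.
Put P10 (18 kg) in truck 2; 15 kg remain.
Put P11 (28 kg) in truck 6; 72 kg remain.
Put P12 (18 kg) in truck 6; 54 kg remain.
Put P13 (78 kg) in truck 7; 22 kg remain.
Put P14 (86 kg) in truck 8; 14 kg remain.
Put P15 (74 kg) in truck 9; 26 kg remain.
Put P16 (47 kg) in truck 6; 7 kg remain.
Put P17 (43 kg) in truck 10; 57 kg remain.
10 trucks × 100 kg = 1000 kg; used 840 kg; unused 160 kg.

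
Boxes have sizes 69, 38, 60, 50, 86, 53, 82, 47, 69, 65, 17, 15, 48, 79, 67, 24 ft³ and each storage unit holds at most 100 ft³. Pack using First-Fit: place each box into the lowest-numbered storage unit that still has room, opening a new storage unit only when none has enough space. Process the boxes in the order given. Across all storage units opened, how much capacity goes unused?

storage unit 1: place 69 ft³, 31 ft³ left
storage unit 2: place 38 ft³, 62 ft³ left
storage unit 2: place 60 ft³, 2 ft³ left
storage unit 3: place 50 ft³, 50 ft³ left
storage unit 4: place 86 ft³, 14 ft³ left
storage unit 5: place 53 ft³, 47 ft³ left
storage unit 6: place 82 ft³, 18 ft³ left
storage unit 3: place 47 ft³, 3 ft³ left
storage unit 7: place 69 ft³, 31 ft³ left
storage unit 8: place 65 ft³, 35 ft³ left
storage unit 1: place 17 ft³, 14 ft³ left
storage unit 5: place 15 ft³, 32 ft³ left
storage unit 9: place 48 ft³, 52 ft³ left
storage unit 10: place 79 ft³, 21 ft³ left
storage unit 11: place 67 ft³, 33 ft³ left
storage unit 5: place 24 ft³, 8 ft³ left
11 storage units × 100 ft³ = 1100 ft³; used 869 ft³; unused 231 ft³.

231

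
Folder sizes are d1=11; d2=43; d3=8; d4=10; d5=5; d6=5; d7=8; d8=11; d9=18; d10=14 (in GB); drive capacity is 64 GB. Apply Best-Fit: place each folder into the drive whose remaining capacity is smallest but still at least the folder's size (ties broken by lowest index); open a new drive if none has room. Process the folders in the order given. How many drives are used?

Put d1 (11 GB) in drive 1; 53 GB remain.
Put d2 (43 GB) in drive 1; 10 GB remain.
Put d3 (8 GB) in drive 1; 2 GB remain.
Put d4 (10 GB) in drive 2; 54 GB remain.
Put d5 (5 GB) in drive 2; 49 GB remain.
Put d6 (5 GB) in drive 2; 44 GB remain.
Put d7 (8 GB) in drive 2; 36 GB remain.
Put d8 (11 GB) in drive 2; 25 GB remain.
Put d9 (18 GB) in drive 2; 7 GB remain.
Put d10 (14 GB) in drive 3; 50 GB remain.
Final drives: [11,43,8] [10,5,5,8,11,18] [14].

3 drives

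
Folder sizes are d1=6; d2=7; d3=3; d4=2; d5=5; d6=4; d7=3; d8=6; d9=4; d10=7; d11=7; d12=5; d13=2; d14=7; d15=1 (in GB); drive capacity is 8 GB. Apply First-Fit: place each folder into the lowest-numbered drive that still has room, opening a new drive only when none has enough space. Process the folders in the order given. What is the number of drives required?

Put d1 (6 GB) in drive 1; 2 GB remain.
Put d2 (7 GB) in drive 2; 1 GB remain.
Put d3 (3 GB) in drive 3; 5 GB remain.
Put d4 (2 GB) in drive 1; 0 GB remain.
Put d5 (5 GB) in drive 3; 0 GB remain.
Put d6 (4 GB) in drive 4; 4 GB remain.
Put d7 (3 GB) in drive 4; 1 GB remain.
Put d8 (6 GB) in drive 5; 2 GB remain.
Put d9 (4 GB) in drive 6; 4 GB remain.
Put d10 (7 GB) in drive 7; 1 GB remain.
Put d11 (7 GB) in drive 8; 1 GB remain.
Put d12 (5 GB) in drive 9; 3 GB remain.
Put d13 (2 GB) in drive 5; 0 GB remain.
Put d14 (7 GB) in drive 10; 1 GB remain.
Put d15 (1 GB) in drive 2; 0 GB remain.
Final drives: [6,2] [7,1] [3,5] [4,3] [6,2] [4] [7] [7] [5] [7].

10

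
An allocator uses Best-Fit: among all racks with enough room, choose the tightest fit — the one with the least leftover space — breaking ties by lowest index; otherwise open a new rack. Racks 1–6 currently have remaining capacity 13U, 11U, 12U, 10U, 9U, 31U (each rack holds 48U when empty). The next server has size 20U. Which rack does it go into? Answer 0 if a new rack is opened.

6

Racks with room: rack 6 (31U).
Tightest fit is rack 6 with 31U free.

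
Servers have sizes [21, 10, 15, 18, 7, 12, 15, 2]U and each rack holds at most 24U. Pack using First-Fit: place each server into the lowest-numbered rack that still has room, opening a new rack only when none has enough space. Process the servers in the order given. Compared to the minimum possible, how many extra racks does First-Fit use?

1

First-Fit: [21,2] [10,7] [15] [18] [12] [15] → 6 racks.
Total size 100U; any packing needs at least ⌈100/24⌉ = 5 racks.
An optimal packing achieves that bound: [21,2] [18] [15,7] [15] [12,10] → 5 racks.
Excess: 6 − 5 = 1.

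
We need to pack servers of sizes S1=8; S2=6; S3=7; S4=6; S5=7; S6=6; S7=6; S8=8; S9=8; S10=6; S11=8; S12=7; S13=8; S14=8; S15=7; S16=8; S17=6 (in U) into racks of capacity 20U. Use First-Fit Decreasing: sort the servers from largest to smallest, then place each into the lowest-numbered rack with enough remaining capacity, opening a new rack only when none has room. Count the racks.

7 racks

Sorted descending: 8, 8, 8, 8, 8, 8, 8, 7, 7, 7, 7, 6, 6, 6, 6, 6, 6.
rack 1: place 8U, 12U left
rack 1: place 8U, 4U left
rack 2: place 8U, 12U left
rack 2: place 8U, 4U left
rack 3: place 8U, 12U left
rack 3: place 8U, 4U left
rack 4: place 8U, 12U left
rack 4: place 7U, 5U left
rack 5: place 7U, 13U left
rack 5: place 7U, 6U left
rack 6: place 7U, 13U left
rack 5: place 6U, 0U left
rack 6: place 6U, 7U left
rack 6: place 6U, 1U left
rack 7: place 6U, 14U left
rack 7: place 6U, 8U left
rack 7: place 6U, 2U left
Final racks: [8,8] [8,8] [8,8] [8,7] [7,7,6] [7,6,6] [6,6,6].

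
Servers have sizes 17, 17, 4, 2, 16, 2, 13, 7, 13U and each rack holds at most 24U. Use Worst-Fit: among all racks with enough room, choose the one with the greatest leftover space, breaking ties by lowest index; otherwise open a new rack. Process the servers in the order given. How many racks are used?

17U → rack 1 (remaining 7U)
17U → rack 2 (remaining 7U)
4U → rack 1 (remaining 3U)
2U → rack 2 (remaining 5U)
16U → rack 3 (remaining 8U)
2U → rack 3 (remaining 6U)
13U → rack 4 (remaining 11U)
7U → rack 4 (remaining 4U)
13U → rack 5 (remaining 11U)
Final racks: [17,4] [17,2] [16,2] [13,7] [13].

5 racks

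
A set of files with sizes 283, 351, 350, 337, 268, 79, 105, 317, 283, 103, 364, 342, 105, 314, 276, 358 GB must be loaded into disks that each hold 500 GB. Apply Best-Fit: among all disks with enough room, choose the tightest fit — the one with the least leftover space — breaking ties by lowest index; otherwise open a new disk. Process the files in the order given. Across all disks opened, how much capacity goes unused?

1765

283 GB → disk 1 (remaining 217 GB)
351 GB → disk 2 (remaining 149 GB)
350 GB → disk 3 (remaining 150 GB)
337 GB → disk 4 (remaining 163 GB)
268 GB → disk 5 (remaining 232 GB)
79 GB → disk 2 (remaining 70 GB)
105 GB → disk 3 (remaining 45 GB)
317 GB → disk 6 (remaining 183 GB)
283 GB → disk 7 (remaining 217 GB)
103 GB → disk 4 (remaining 60 GB)
364 GB → disk 8 (remaining 136 GB)
342 GB → disk 9 (remaining 158 GB)
105 GB → disk 8 (remaining 31 GB)
314 GB → disk 10 (remaining 186 GB)
276 GB → disk 11 (remaining 224 GB)
358 GB → disk 12 (remaining 142 GB)
12 disks × 500 GB = 6000 GB; used 4235 GB; unused 1765 GB.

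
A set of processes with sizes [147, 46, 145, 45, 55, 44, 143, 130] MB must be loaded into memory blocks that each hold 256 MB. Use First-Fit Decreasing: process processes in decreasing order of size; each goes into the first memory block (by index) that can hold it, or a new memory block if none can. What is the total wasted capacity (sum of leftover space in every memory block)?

Sorted descending: 147, 145, 143, 130, 55, 46, 45, 44.
147 MB → memory block 1 (remaining 109 MB)
145 MB → memory block 2 (remaining 111 MB)
143 MB → memory block 3 (remaining 113 MB)
130 MB → memory block 4 (remaining 126 MB)
55 MB → memory block 1 (remaining 54 MB)
46 MB → memory block 1 (remaining 8 MB)
45 MB → memory block 2 (remaining 66 MB)
44 MB → memory block 2 (remaining 22 MB)
4 memory blocks × 256 MB = 1024 MB; used 755 MB; unused 269 MB.

269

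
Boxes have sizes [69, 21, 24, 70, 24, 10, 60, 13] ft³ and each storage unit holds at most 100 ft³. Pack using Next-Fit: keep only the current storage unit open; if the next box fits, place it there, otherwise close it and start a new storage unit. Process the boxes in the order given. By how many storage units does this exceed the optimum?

1

Next-Fit: [69,21] [24,70] [24,10,60] [13] → 4 storage units.
Total size 291 ft³; any packing needs at least ⌈291/100⌉ = 3 storage units.
An optimal packing achieves that bound: [70,24] [69,21,10] [60,24,13] → 3 storage units.
Excess: 4 − 3 = 1.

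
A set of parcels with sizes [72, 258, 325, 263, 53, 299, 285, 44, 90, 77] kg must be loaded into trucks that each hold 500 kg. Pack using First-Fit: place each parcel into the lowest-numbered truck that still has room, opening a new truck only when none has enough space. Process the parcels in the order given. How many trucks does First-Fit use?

5 trucks

Put 72 kg in truck 1; 428 kg remain.
Put 258 kg in truck 1; 170 kg remain.
Put 325 kg in truck 2; 175 kg remain.
Put 263 kg in truck 3; 237 kg remain.
Put 53 kg in truck 1; 117 kg remain.
Put 299 kg in truck 4; 201 kg remain.
Put 285 kg in truck 5; 215 kg remain.
Put 44 kg in truck 1; 73 kg remain.
Put 90 kg in truck 2; 85 kg remain.
Put 77 kg in truck 2; 8 kg remain.
Final trucks: [72,258,53,44] [325,90,77] [263] [299] [285].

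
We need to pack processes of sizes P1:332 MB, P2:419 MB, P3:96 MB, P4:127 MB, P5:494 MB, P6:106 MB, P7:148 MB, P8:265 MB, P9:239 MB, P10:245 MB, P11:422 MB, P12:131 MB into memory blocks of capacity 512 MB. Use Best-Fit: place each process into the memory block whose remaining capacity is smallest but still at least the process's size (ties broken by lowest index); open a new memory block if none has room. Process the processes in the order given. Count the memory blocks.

P1 (332 MB) → memory block 1 (remaining 180 MB)
P2 (419 MB) → memory block 2 (remaining 93 MB)
P3 (96 MB) → memory block 1 (remaining 84 MB)
P4 (127 MB) → memory block 3 (remaining 385 MB)
P5 (494 MB) → memory block 4 (remaining 18 MB)
P6 (106 MB) → memory block 3 (remaining 279 MB)
P7 (148 MB) → memory block 3 (remaining 131 MB)
P8 (265 MB) → memory block 5 (remaining 247 MB)
P9 (239 MB) → memory block 5 (remaining 8 MB)
P10 (245 MB) → memory block 6 (remaining 267 MB)
P11 (422 MB) → memory block 7 (remaining 90 MB)
P12 (131 MB) → memory block 3 (remaining 0 MB)
Final memory blocks: [332,96] [419] [127,106,148,131] [494] [265,239] [245] [422].

7 memory blocks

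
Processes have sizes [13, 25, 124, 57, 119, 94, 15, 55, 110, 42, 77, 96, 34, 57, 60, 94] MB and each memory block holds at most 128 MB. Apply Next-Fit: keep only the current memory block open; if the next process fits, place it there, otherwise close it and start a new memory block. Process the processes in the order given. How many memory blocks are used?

12 memory blocks

Put 13 MB in memory block 1; 115 MB remain.
Put 25 MB in memory block 1; 90 MB remain.
Put 124 MB in memory block 2; 4 MB remain.
Put 57 MB in memory block 3; 71 MB remain.
Put 119 MB in memory block 4; 9 MB remain.
Put 94 MB in memory block 5; 34 MB remain.
Put 15 MB in memory block 5; 19 MB remain.
Put 55 MB in memory block 6; 73 MB remain.
Put 110 MB in memory block 7; 18 MB remain.
Put 42 MB in memory block 8; 86 MB remain.
Put 77 MB in memory block 8; 9 MB remain.
Put 96 MB in memory block 9; 32 MB remain.
Put 34 MB in memory block 10; 94 MB remain.
Put 57 MB in memory block 10; 37 MB remain.
Put 60 MB in memory block 11; 68 MB remain.
Put 94 MB in memory block 12; 34 MB remain.
Final memory blocks: [13,25] [124] [57] [119] [94,15] [55] [110] [42,77] [96] [34,57] [60] [94].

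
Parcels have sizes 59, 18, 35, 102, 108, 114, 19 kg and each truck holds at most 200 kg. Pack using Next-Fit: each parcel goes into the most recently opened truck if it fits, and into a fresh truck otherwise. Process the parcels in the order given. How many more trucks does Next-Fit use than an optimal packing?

Next-Fit: [59,18,35] [102] [108] [114,19] → 4 trucks.
Total size 455 kg; any packing needs at least ⌈455/200⌉ = 3 trucks.
An optimal packing achieves that bound: [114,59,19] [108,35,18] [102] → 3 trucks.
Excess: 4 − 3 = 1.

1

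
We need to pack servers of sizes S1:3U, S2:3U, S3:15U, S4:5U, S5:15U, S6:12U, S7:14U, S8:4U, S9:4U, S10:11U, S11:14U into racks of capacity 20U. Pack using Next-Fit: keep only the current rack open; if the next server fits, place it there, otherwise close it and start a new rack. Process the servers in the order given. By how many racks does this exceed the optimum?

1

Next-Fit: [3,3] [15,5] [15] [12] [14,4] [4,11] [14] → 7 racks.
6 servers exceed 10U (half the capacity), and no two of those can share a rack, so at least 6 racks are needed.
An optimal packing achieves that bound: [15,5] [15,4] [14,4] [14,3,3] [12] [11] → 6 racks.
Excess: 7 − 6 = 1.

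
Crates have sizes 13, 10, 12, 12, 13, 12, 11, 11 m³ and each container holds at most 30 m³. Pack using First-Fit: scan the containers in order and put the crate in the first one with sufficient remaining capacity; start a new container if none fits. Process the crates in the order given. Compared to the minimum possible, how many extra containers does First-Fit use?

First-Fit: [13,10] [12,12] [13,12] [11,11] → 4 containers.
Total size 94 m³; any packing needs at least ⌈94/30⌉ = 4 containers.
So 4 is already optimal.

0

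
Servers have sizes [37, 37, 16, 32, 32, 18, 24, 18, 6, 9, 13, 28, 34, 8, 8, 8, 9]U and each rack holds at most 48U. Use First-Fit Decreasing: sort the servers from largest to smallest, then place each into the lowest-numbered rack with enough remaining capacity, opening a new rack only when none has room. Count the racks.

8

Sorted descending: 37, 37, 34, 32, 32, 28, 24, 18, 18, 16, 13, 9, 9, 8, 8, 8, 6.
rack 1: place 37U, 11U left
rack 2: place 37U, 11U left
rack 3: place 34U, 14U left
rack 4: place 32U, 16U left
rack 5: place 32U, 16U left
rack 6: place 28U, 20U left
rack 7: place 24U, 24U left
rack 6: place 18U, 2U left
rack 7: place 18U, 6U left
rack 4: place 16U, 0U left
rack 3: place 13U, 1U left
rack 1: place 9U, 2U left
rack 2: place 9U, 2U left
rack 5: place 8U, 8U left
rack 5: place 8U, 0U left
rack 8: place 8U, 40U left
rack 7: place 6U, 0U left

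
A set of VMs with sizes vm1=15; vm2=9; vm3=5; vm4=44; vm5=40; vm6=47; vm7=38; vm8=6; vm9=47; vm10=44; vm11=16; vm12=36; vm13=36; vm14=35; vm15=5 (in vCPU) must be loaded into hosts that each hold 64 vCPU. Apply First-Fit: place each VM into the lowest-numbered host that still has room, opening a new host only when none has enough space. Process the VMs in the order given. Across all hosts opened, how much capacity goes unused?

host 1: place vm1 (15 vCPU), 49 vCPU left
host 1: place vm2 (9 vCPU), 40 vCPU left
host 1: place vm3 (5 vCPU), 35 vCPU left
host 2: place vm4 (44 vCPU), 20 vCPU left
host 3: place vm5 (40 vCPU), 24 vCPU left
host 4: place vm6 (47 vCPU), 17 vCPU left
host 5: place vm7 (38 vCPU), 26 vCPU left
host 1: place vm8 (6 vCPU), 29 vCPU left
host 6: place vm9 (47 vCPU), 17 vCPU left
host 7: place vm10 (44 vCPU), 20 vCPU left
host 1: place vm11 (16 vCPU), 13 vCPU left
host 8: place vm12 (36 vCPU), 28 vCPU left
host 9: place vm13 (36 vCPU), 28 vCPU left
host 10: place vm14 (35 vCPU), 29 vCPU left
host 1: place vm15 (5 vCPU), 8 vCPU left
10 hosts × 64 vCPU = 640 vCPU; used 423 vCPU; unused 217 vCPU.

217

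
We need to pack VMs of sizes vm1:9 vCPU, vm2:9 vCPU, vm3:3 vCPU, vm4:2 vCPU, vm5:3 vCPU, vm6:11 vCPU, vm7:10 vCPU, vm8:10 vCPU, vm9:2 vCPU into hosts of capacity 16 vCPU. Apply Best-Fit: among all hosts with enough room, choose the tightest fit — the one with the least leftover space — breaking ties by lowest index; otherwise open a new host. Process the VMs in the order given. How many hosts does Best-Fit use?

vm1 (9 vCPU) → host 1 (remaining 7 vCPU)
vm2 (9 vCPU) → host 2 (remaining 7 vCPU)
vm3 (3 vCPU) → host 1 (remaining 4 vCPU)
vm4 (2 vCPU) → host 1 (remaining 2 vCPU)
vm5 (3 vCPU) → host 2 (remaining 4 vCPU)
vm6 (11 vCPU) → host 3 (remaining 5 vCPU)
vm7 (10 vCPU) → host 4 (remaining 6 vCPU)
vm8 (10 vCPU) → host 5 (remaining 6 vCPU)
vm9 (2 vCPU) → host 1 (remaining 0 vCPU)

5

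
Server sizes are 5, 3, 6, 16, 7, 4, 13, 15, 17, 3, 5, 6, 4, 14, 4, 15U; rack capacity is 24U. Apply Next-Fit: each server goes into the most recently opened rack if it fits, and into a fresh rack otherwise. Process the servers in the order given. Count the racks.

8

Put 5U in rack 1; 19U remain.
Put 3U in rack 1; 16U remain.
Put 6U in rack 1; 10U remain.
Put 16U in rack 2; 8U remain.
Put 7U in rack 2; 1U remain.
Put 4U in rack 3; 20U remain.
Put 13U in rack 3; 7U remain.
Put 15U in rack 4; 9U remain.
Put 17U in rack 5; 7U remain.
Put 3U in rack 5; 4U remain.
Put 5U in rack 6; 19U remain.
Put 6U in rack 6; 13U remain.
Put 4U in rack 6; 9U remain.
Put 14U in rack 7; 10U remain.
Put 4U in rack 7; 6U remain.
Put 15U in rack 8; 9U remain.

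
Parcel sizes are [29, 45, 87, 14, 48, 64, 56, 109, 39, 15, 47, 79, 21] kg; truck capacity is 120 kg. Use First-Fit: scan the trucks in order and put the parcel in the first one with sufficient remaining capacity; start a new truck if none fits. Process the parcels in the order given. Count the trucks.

7

truck 1: place 29 kg, 91 kg left
truck 1: place 45 kg, 46 kg left
truck 2: place 87 kg, 33 kg left
truck 1: place 14 kg, 32 kg left
truck 3: place 48 kg, 72 kg left
truck 3: place 64 kg, 8 kg left
truck 4: place 56 kg, 64 kg left
truck 5: place 109 kg, 11 kg left
truck 4: place 39 kg, 25 kg left
truck 1: place 15 kg, 17 kg left
truck 6: place 47 kg, 73 kg left
truck 7: place 79 kg, 41 kg left
truck 2: place 21 kg, 12 kg left
Final trucks: [29,45,14,15] [87,21] [48,64] [56,39] [109] [47] [79].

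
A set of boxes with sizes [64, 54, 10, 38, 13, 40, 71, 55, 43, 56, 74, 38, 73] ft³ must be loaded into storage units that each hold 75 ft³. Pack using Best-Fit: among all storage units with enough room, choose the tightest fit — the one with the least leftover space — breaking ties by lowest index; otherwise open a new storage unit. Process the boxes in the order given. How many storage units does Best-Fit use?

11

Put 64 ft³ in storage unit 1; 11 ft³ remain.
Put 54 ft³ in storage unit 2; 21 ft³ remain.
Put 10 ft³ in storage unit 1; 1 ft³ remain.
Put 38 ft³ in storage unit 3; 37 ft³ remain.
Put 13 ft³ in storage unit 2; 8 ft³ remain.
Put 40 ft³ in storage unit 4; 35 ft³ remain.
Put 71 ft³ in storage unit 5; 4 ft³ remain.
Put 55 ft³ in storage unit 6; 20 ft³ remain.
Put 43 ft³ in storage unit 7; 32 ft³ remain.
Put 56 ft³ in storage unit 8; 19 ft³ remain.
Put 74 ft³ in storage unit 9; 1 ft³ remain.
Put 38 ft³ in storage unit 10; 37 ft³ remain.
Put 73 ft³ in storage unit 11; 2 ft³ remain.
Final storage units: [64,10] [54,13] [38] [40] [71] [55] [43] [56] [74] [38] [73].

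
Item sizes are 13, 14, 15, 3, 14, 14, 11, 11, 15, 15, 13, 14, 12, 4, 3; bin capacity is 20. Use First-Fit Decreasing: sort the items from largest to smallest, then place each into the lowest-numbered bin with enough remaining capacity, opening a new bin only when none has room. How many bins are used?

12

Sorted descending: 15, 15, 15, 14, 14, 14, 14, 13, 13, 12, 11, 11, 4, 3, 3.
bin 1: place 15, 5 left
bin 2: place 15, 5 left
bin 3: place 15, 5 left
bin 4: place 14, 6 left
bin 5: place 14, 6 left
bin 6: place 14, 6 left
bin 7: place 14, 6 left
bin 8: place 13, 7 left
bin 9: place 13, 7 left
bin 10: place 12, 8 left
bin 11: place 11, 9 left
bin 12: place 11, 9 left
bin 1: place 4, 1 left
bin 2: place 3, 2 left
bin 3: place 3, 2 left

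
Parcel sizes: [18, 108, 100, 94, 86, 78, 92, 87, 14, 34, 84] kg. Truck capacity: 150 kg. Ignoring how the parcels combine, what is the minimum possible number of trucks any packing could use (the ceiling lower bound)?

Total size = 18 + 108 + 100 + 94 + 86 + 78 + 92 + 87 + 14 + 34 + 84 = 795 kg.
⌈795 / 150⌉ = 6.

6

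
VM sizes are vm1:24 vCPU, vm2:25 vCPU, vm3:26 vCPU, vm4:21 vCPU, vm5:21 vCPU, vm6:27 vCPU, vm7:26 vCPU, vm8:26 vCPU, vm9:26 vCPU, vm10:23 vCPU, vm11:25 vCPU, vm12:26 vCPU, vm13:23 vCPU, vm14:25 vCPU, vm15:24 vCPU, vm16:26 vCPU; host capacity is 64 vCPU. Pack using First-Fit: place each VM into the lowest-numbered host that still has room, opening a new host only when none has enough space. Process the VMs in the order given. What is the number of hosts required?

8 hosts

vm1 (24 vCPU) → host 1 (remaining 40 vCPU)
vm2 (25 vCPU) → host 1 (remaining 15 vCPU)
vm3 (26 vCPU) → host 2 (remaining 38 vCPU)
vm4 (21 vCPU) → host 2 (remaining 17 vCPU)
vm5 (21 vCPU) → host 3 (remaining 43 vCPU)
vm6 (27 vCPU) → host 3 (remaining 16 vCPU)
vm7 (26 vCPU) → host 4 (remaining 38 vCPU)
vm8 (26 vCPU) → host 4 (remaining 12 vCPU)
vm9 (26 vCPU) → host 5 (remaining 38 vCPU)
vm10 (23 vCPU) → host 5 (remaining 15 vCPU)
vm11 (25 vCPU) → host 6 (remaining 39 vCPU)
vm12 (26 vCPU) → host 6 (remaining 13 vCPU)
vm13 (23 vCPU) → host 7 (remaining 41 vCPU)
vm14 (25 vCPU) → host 7 (remaining 16 vCPU)
vm15 (24 vCPU) → host 8 (remaining 40 vCPU)
vm16 (26 vCPU) → host 8 (remaining 14 vCPU)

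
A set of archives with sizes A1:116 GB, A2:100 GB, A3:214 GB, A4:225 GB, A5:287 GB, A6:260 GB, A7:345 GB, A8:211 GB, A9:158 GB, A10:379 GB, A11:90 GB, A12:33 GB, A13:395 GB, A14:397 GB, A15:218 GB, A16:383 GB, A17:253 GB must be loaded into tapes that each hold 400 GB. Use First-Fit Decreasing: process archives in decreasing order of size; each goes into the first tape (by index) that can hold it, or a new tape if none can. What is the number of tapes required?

Sorted descending: 397, 395, 383, 379, 345, 287, 260, 253, 225, 218, 214, 211, 158, 116, 100, 90, 33.
Put 397 GB in tape 1; 3 GB remain.
Put 395 GB in tape 2; 5 GB remain.
Put 383 GB in tape 3; 17 GB remain.
Put 379 GB in tape 4; 21 GB remain.
Put 345 GB in tape 5; 55 GB remain.
Put 287 GB in tape 6; 113 GB remain.
Put 260 GB in tape 7; 140 GB remain.
Put 253 GB in tape 8; 147 GB remain.
Put 225 GB in tape 9; 175 GB remain.
Put 218 GB in tape 10; 182 GB remain.
Put 214 GB in tape 11; 186 GB remain.
Put 211 GB in tape 12; 189 GB remain.
Put 158 GB in tape 9; 17 GB remain.
Put 116 GB in tape 7; 24 GB remain.
Put 100 GB in tape 6; 13 GB remain.
Put 90 GB in tape 8; 57 GB remain.
Put 33 GB in tape 5; 22 GB remain.

12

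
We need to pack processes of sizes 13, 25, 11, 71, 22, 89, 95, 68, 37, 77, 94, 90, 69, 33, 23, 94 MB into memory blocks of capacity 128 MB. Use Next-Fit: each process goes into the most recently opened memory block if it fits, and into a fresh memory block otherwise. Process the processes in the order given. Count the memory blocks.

Put 13 MB in memory block 1; 115 MB remain.
Put 25 MB in memory block 1; 90 MB remain.
Put 11 MB in memory block 1; 79 MB remain.
Put 71 MB in memory block 1; 8 MB remain.
Put 22 MB in memory block 2; 106 MB remain.
Put 89 MB in memory block 2; 17 MB remain.
Put 95 MB in memory block 3; 33 MB remain.
Put 68 MB in memory block 4; 60 MB remain.
Put 37 MB in memory block 4; 23 MB remain.
Put 77 MB in memory block 5; 51 MB remain.
Put 94 MB in memory block 6; 34 MB remain.
Put 90 MB in memory block 7; 38 MB remain.
Put 69 MB in memory block 8; 59 MB remain.
Put 33 MB in memory block 8; 26 MB remain.
Put 23 MB in memory block 8; 3 MB remain.
Put 94 MB in memory block 9; 34 MB remain.
Final memory blocks: [13,25,11,71] [22,89] [95] [68,37] [77] [94] [90] [69,33,23] [94].

9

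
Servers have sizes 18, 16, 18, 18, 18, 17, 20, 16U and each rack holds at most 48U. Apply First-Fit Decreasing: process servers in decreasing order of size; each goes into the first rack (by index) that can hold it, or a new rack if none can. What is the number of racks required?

4 racks

Sorted descending: 20, 18, 18, 18, 18, 17, 16, 16.
Put 20U in rack 1; 28U remain.
Put 18U in rack 1; 10U remain.
Put 18U in rack 2; 30U remain.
Put 18U in rack 2; 12U remain.
Put 18U in rack 3; 30U remain.
Put 17U in rack 3; 13U remain.
Put 16U in rack 4; 32U remain.
Put 16U in rack 4; 16U remain.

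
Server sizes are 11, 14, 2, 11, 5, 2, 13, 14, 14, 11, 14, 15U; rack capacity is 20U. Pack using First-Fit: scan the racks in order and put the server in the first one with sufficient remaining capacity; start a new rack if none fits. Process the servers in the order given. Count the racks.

9 racks

rack 1: place 11U, 9U left
rack 2: place 14U, 6U left
rack 1: place 2U, 7U left
rack 3: place 11U, 9U left
rack 1: place 5U, 2U left
rack 1: place 2U, 0U left
rack 4: place 13U, 7U left
rack 5: place 14U, 6U left
rack 6: place 14U, 6U left
rack 7: place 11U, 9U left
rack 8: place 14U, 6U left
rack 9: place 15U, 5U left
Final racks: [11,2,5,2] [14] [11] [13] [14] [14] [11] [14] [15].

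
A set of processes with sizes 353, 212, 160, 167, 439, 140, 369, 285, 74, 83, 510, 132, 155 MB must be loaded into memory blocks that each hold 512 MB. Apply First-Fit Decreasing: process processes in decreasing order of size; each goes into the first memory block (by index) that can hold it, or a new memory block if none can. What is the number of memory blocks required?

7

Sorted descending: 510, 439, 369, 353, 285, 212, 167, 160, 155, 140, 132, 83, 74.
memory block 1: place 510 MB, 2 MB left
memory block 2: place 439 MB, 73 MB left
memory block 3: place 369 MB, 143 MB left
memory block 4: place 353 MB, 159 MB left
memory block 5: place 285 MB, 227 MB left
memory block 5: place 212 MB, 15 MB left
memory block 6: place 167 MB, 345 MB left
memory block 6: place 160 MB, 185 MB left
memory block 4: place 155 MB, 4 MB left
memory block 3: place 140 MB, 3 MB left
memory block 6: place 132 MB, 53 MB left
memory block 7: place 83 MB, 429 MB left
memory block 7: place 74 MB, 355 MB left
Final memory blocks: [510] [439] [369,140] [353,155] [285,212] [167,160,132] [83,74].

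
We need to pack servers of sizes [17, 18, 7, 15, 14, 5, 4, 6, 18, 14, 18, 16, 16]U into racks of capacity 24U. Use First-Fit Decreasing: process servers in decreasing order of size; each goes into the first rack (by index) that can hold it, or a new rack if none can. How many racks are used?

9

Sorted descending: 18, 18, 18, 17, 16, 16, 15, 14, 14, 7, 6, 5, 4.
Put 18U in rack 1; 6U remain.
Put 18U in rack 2; 6U remain.
Put 18U in rack 3; 6U remain.
Put 17U in rack 4; 7U remain.
Put 16U in rack 5; 8U remain.
Put 16U in rack 6; 8U remain.
Put 15U in rack 7; 9U remain.
Put 14U in rack 8; 10U remain.
Put 14U in rack 9; 10U remain.
Put 7U in rack 4; 0U remain.
Put 6U in rack 1; 0U remain.
Put 5U in rack 2; 1U remain.
Put 4U in rack 3; 2U remain.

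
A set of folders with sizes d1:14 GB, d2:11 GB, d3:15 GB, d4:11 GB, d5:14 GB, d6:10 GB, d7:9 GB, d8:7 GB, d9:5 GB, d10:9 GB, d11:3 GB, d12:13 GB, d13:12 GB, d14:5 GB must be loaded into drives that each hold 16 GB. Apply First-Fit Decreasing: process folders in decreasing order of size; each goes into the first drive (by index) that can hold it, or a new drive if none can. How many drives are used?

Sorted descending: 15, 14, 14, 13, 12, 11, 11, 10, 9, 9, 7, 5, 5, 3.
15 GB → drive 1 (remaining 1 GB)
14 GB → drive 2 (remaining 2 GB)
14 GB → drive 3 (remaining 2 GB)
13 GB → drive 4 (remaining 3 GB)
12 GB → drive 5 (remaining 4 GB)
11 GB → drive 6 (remaining 5 GB)
11 GB → drive 7 (remaining 5 GB)
10 GB → drive 8 (remaining 6 GB)
9 GB → drive 9 (remaining 7 GB)
9 GB → drive 10 (remaining 7 GB)
7 GB → drive 9 (remaining 0 GB)
5 GB → drive 6 (remaining 0 GB)
5 GB → drive 7 (remaining 0 GB)
3 GB → drive 4 (remaining 0 GB)
Final drives: [15] [14] [14] [13,3] [12] [11,5] [11,5] [10] [9,7] [9].

10 drives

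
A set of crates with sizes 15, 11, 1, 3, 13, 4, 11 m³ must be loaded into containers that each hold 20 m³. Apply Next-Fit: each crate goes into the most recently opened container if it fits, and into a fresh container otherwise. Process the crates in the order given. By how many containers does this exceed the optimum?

0

Next-Fit: [15] [11,1,3] [13,4] [11] → 4 containers.
4 crates exceed 10 m³ (half the capacity), and no two of those can share a container, so at least 4 containers are needed.
So 4 is already optimal.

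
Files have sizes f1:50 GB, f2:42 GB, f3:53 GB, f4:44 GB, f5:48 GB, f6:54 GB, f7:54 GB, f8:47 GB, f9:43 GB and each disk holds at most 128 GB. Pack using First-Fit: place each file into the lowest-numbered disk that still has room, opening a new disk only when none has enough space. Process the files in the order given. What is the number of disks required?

5 disks

f1 (50 GB) → disk 1 (remaining 78 GB)
f2 (42 GB) → disk 1 (remaining 36 GB)
f3 (53 GB) → disk 2 (remaining 75 GB)
f4 (44 GB) → disk 2 (remaining 31 GB)
f5 (48 GB) → disk 3 (remaining 80 GB)
f6 (54 GB) → disk 3 (remaining 26 GB)
f7 (54 GB) → disk 4 (remaining 74 GB)
f8 (47 GB) → disk 4 (remaining 27 GB)
f9 (43 GB) → disk 5 (remaining 85 GB)
Final disks: [50,42] [53,44] [48,54] [54,47] [43].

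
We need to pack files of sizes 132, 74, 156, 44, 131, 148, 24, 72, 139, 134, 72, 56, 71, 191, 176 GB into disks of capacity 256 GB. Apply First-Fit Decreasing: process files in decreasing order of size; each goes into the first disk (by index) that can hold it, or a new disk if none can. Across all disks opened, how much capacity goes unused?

Sorted descending: 191, 176, 156, 148, 139, 134, 132, 131, 74, 72, 72, 71, 56, 44, 24.
Put 191 GB in disk 1; 65 GB remain.
Put 176 GB in disk 2; 80 GB remain.
Put 156 GB in disk 3; 100 GB remain.
Put 148 GB in disk 4; 108 GB remain.
Put 139 GB in disk 5; 117 GB remain.
Put 134 GB in disk 6; 122 GB remain.
Put 132 GB in disk 7; 124 GB remain.
Put 131 GB in disk 8; 125 GB remain.
Put 74 GB in disk 2; 6 GB remain.
Put 72 GB in disk 3; 28 GB remain.
Put 72 GB in disk 4; 36 GB remain.
Put 71 GB in disk 5; 46 GB remain.
Put 56 GB in disk 1; 9 GB remain.
Put 44 GB in disk 5; 2 GB remain.
Put 24 GB in disk 3; 4 GB remain.
8 disks × 256 GB = 2048 GB; used 1620 GB; unused 428 GB.

428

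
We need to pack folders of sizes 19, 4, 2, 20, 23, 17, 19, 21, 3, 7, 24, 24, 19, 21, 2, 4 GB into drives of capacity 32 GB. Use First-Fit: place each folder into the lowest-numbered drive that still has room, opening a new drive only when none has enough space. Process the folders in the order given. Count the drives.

Put 19 GB in drive 1; 13 GB remain.
Put 4 GB in drive 1; 9 GB remain.
Put 2 GB in drive 1; 7 GB remain.
Put 20 GB in drive 2; 12 GB remain.
Put 23 GB in drive 3; 9 GB remain.
Put 17 GB in drive 4; 15 GB remain.
Put 19 GB in drive 5; 13 GB remain.
Put 21 GB in drive 6; 11 GB remain.
Put 3 GB in drive 1; 4 GB remain.
Put 7 GB in drive 2; 5 GB remain.
Put 24 GB in drive 7; 8 GB remain.
Put 24 GB in drive 8; 8 GB remain.
Put 19 GB in drive 9; 13 GB remain.
Put 21 GB in drive 10; 11 GB remain.
Put 2 GB in drive 1; 2 GB remain.
Put 4 GB in drive 2; 1 GB remain.
Final drives: [19,4,2,3,2] [20,7,4] [23] [17] [19] [21] [24] [24] [19] [21].

10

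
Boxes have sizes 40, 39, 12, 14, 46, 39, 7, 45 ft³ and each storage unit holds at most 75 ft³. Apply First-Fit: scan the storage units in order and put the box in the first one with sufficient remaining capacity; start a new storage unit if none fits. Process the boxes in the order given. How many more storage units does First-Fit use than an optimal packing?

0

First-Fit: [40,12,14,7] [39] [46] [39] [45] → 5 storage units.
5 boxes exceed 37.5 ft³ (half the capacity), and no two of those can share a storage unit, so at least 5 storage units are needed.
So 5 is already optimal.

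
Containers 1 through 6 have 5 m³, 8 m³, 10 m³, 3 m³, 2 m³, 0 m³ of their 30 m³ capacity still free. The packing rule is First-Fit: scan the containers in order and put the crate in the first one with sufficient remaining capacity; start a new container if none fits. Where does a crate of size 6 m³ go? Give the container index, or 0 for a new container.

2

Containers with room: container 2 (8 m³), container 3 (10 m³).
The first with room is container 2.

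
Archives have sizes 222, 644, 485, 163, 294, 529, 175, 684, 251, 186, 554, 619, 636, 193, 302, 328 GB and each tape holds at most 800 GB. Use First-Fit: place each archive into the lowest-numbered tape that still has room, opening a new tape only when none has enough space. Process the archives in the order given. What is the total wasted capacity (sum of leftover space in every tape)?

1735

tape 1: place 222 GB, 578 GB left
tape 2: place 644 GB, 156 GB left
tape 1: place 485 GB, 93 GB left
tape 3: place 163 GB, 637 GB left
tape 3: place 294 GB, 343 GB left
tape 4: place 529 GB, 271 GB left
tape 3: place 175 GB, 168 GB left
tape 5: place 684 GB, 116 GB left
tape 4: place 251 GB, 20 GB left
tape 6: place 186 GB, 614 GB left
tape 6: place 554 GB, 60 GB left
tape 7: place 619 GB, 181 GB left
tape 8: place 636 GB, 164 GB left
tape 9: place 193 GB, 607 GB left
tape 9: place 302 GB, 305 GB left
tape 10: place 328 GB, 472 GB left
10 tapes × 800 GB = 8000 GB; used 6265 GB; unused 1735 GB.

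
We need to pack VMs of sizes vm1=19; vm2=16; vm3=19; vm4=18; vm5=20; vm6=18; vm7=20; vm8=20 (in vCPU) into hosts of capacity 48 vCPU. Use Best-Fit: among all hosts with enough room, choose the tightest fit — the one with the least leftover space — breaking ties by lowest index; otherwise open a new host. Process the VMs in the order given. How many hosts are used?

Put vm1 (19 vCPU) in host 1; 29 vCPU remain.
Put vm2 (16 vCPU) in host 1; 13 vCPU remain.
Put vm3 (19 vCPU) in host 2; 29 vCPU remain.
Put vm4 (18 vCPU) in host 2; 11 vCPU remain.
Put vm5 (20 vCPU) in host 3; 28 vCPU remain.
Put vm6 (18 vCPU) in host 3; 10 vCPU remain.
Put vm7 (20 vCPU) in host 4; 28 vCPU remain.
Put vm8 (20 vCPU) in host 4; 8 vCPU remain.
Final hosts: [19,16] [19,18] [20,18] [20,20].

4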